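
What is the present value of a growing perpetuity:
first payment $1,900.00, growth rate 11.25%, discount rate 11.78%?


Formula: PV = C / (r - g)
Spread: r - g = 0.1178 - 0.1125 = 0.0053
Substituting: PV = $1,900.00 / 0.0053
PV = $358,490.57

$358,490.57


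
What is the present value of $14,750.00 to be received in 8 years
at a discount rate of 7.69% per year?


Formula: PV = FV / (1 + r)^n
Substituting: PV = $14,750.00 / (1 + 0.0769)^8
Discount factor: (1.0769)^8 = 1.808852
PV = $14,750.00 / 1.808852 = $8,154.34

$8,154.34


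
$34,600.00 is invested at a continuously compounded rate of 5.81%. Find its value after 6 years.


Formula: FV = P * e^(r*t)
Exponent: r*t = 0.0581 * 6 = 0.3486
e^(0.3486) = 1.417082
FV = $34,600.00 * 1.417082 = $49,031.05

$49,031.05


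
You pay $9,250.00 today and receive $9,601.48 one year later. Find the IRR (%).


Formula: IRR = C1/C0 - 1
Substituting: IRR = $9,601.48 / $9,250.00 - 1
Ratio: 1.037998 - 1 = 0.037998
IRR = 3.7998%

3.7998%


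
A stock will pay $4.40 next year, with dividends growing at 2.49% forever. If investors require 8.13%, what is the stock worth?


Formula: P = D1 / (r - g)
Spread: r - g = 0.0813 - 0.0249 = 0.0564
Substituting: P = $4.40 / 0.0564
P = $78.01

$78.01


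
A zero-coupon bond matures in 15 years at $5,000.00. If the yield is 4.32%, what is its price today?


Formula: Price = FV / (1 + r)^n
Substituting: Price = $5,000.00 / (1 + 0.0432)^15
Discount factor: (1.0432)^15 = 1.885878
Price = $5,000.00 / 1.885878 = $2,651.28

$2,651.28


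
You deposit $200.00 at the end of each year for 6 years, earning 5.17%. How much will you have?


Formula: FV = PMT * ((1+r)^n - 1) / r
Growth factor: (1 + 0.0517)^6 = 1.353167
Numerator: 1.353167 - 1 = 0.353167
FV = $200.00 * 0.353167 / 0.0517 = $1,366.21

$1,366.21


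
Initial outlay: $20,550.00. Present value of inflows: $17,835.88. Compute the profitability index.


Formula: PI = PV(cash flows) / initial investment
Substituting: PI = $17,835.88 / $20,550.00
PI = 0.8679

0.8679


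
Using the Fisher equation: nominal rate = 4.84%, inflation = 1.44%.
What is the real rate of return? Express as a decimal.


Formula: (1 + r_real) = (1 + r_nom) / (1 + inflation)
Substituting: (1 + r_real) = 1.0484 / 1.0144
(1 + r_real) = 1.033517
r_real = 1.033517 - 1 = 0.033517

0.033517


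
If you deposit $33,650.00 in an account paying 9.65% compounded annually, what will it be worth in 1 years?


Formula: FV = P * (1 + r)^n
Substituting: FV = $33,650.00 * (1 + 0.0965)^1
Growth factor: (1.0965)^1 = 1.0965
FV = $33,650.00 * 1.0965 = $36,897.23

$36,897.23


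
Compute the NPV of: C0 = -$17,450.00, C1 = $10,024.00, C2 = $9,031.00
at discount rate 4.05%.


Formula: NPV = C0 + C1/(1+r) + C2/(1+r)^2
Discount C1: $10,024.00 / (1 + 0.0405) = $9,633.83
Discount C2: $9,031.00 / (1 + 0.0405)^2 = $8,341.64
NPV = -$17,450.00 + $9,633.83 + $8,341.64 = $525.47

$525.47


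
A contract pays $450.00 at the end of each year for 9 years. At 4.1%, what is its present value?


Formula: PV = PMT * (1 - (1+r)^(-n)) / r
Discount factor: (1 + 0.041)^(-9) = 0.696536
Bracket: 1 - 0.696536 = 0.303464
PV = $450.00 * 0.303464 / 0.041 = $3,330.70

$3,330.70


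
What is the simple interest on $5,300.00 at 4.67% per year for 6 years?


Formula: I = P * r * t
Substituting: I = $5,300.00 * 0.0467 * 6
Step: I = $5,300.00 * 0.2802
I = $1,485.06

$1,485.06


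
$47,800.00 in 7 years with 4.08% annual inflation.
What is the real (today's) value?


Formula: Real value = nominal / (1 + inflation)^years
Price level: (1 + 0.0408)^7 = 1.323034
Real value = $47,800.00 / 1.323034 = $36,129.08

$36,129.08


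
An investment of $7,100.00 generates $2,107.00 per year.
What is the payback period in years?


Formula: Payback = investment / annual cash flow
Substituting: Payback = $7,100.00 / $2,107.00
Payback = 3.3697 years

3.3697 years


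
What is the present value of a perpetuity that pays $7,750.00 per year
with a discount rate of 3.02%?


Formula: PV = C / r
Substituting: PV = $7,750.00 / 0.0302
PV = $256,622.52

$256,622.52


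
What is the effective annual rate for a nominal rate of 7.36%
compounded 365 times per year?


Formula: EAR = (1 + r/m)^m - 1
Period rate: r/m = 0.0736 / 365 = 0.000202
Compounding: (1 + 0.000202)^365 = 1.076368
EAR = 1.076368 - 1 = 0.076368

0.076368


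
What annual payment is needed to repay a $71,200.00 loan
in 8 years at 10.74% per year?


Formula: PMT = PV * r / (1 - (1+r)^(-n))
Denominator: 1 - (1 + 0.1074)^(-8) = 0.557856
Numerator: $71,200.00 * 0.1074 = 7646.88
PMT = 7646.88 / 0.557856 = $13,707.63

$13,707.63


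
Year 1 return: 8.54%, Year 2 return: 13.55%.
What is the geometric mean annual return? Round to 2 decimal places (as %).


Formula: Geometric mean = ((1+r1)*(1+r2))^(1/2) - 1
Product: (1 + 0.0854) * (1 + 0.1355) = 1.0854 * 1.1355 = 1.232472
Square root: 1.232472^0.5 = 1.110167
Geometric mean = 1.110167 - 1 = 0.110167
As percentage: 11.02%

11.02%


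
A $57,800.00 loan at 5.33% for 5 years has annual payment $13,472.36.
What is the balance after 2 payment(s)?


Formula: Balance = PV*(1+r)^k - PMT*((1+r)^k - 1)/r
Growth: (1 + 0.0533)^2 = 1.109441
Accumulated factor: ((1+r)^k - 1)/r = 2.0533
Balance = $57,800.00 * 1.109441 - $13,472.36 * 2.0533
Balance = $36,462.89

$36,462.89


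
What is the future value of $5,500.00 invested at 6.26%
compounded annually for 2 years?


Formula: FV = P * (1 + r)^n
Substituting: FV = $5,500.00 * (1 + 0.0626)^2
Growth factor: (1.0626)^2 = 1.129119
FV = $5,500.00 * 1.129119 = $6,210.15

$6,210.15


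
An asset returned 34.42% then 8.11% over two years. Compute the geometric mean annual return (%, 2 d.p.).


Formula: Geometric mean = ((1+r1)*(1+r2))^(1/2) - 1
Product: (1 + 0.3442) * (1 + 0.0811) = 1.3442 * 1.0811 = 1.453215
Square root: 1.453215^0.5 = 1.205494
Geometric mean = 1.205494 - 1 = 0.205494
As percentage: 20.55%

20.55%


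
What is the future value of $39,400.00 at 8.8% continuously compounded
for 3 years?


Formula: FV = P * e^(r*t)
Exponent: r*t = 0.088 * 3 = 0.264
e^(0.264) = 1.302128
FV = $39,400.00 * 1.302128 = $51,303.85

$51,303.85


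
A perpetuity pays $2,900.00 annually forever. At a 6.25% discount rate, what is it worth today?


Formula: PV = C / r
Substituting: PV = $2,900.00 / 0.0625
PV = $46,400.00

$46,400.00


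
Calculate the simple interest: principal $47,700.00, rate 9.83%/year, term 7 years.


Formula: I = P * r * t
Substituting: I = $47,700.00 * 0.0983 * 7
Step: I = $47,700.00 * 0.6881
I = $32,822.37

$32,822.37


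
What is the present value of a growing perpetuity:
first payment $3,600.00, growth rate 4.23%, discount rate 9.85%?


Formula: PV = C / (r - g)
Spread: r - g = 0.0985 - 0.0423 = 0.0562
Substituting: PV = $3,600.00 / 0.0562
PV = $64,056.94

$64,056.94


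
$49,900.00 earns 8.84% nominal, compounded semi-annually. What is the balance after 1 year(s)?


Formula: FV = P * (1 + r/m)^(m*t)
Period rate: r/m = 0.0884 / 2 = 0.0442
Total periods: m*t = 2 * 1 = 2
Growth factor: (1 + 0.0442)^2 = 1.090354
FV = $49,900.00 * 1.090354 = $54,408.65

$54,408.65


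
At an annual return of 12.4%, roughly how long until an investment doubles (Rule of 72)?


Formula: Years ≈ 72 / r
Substituting: Years ≈ 72 / 12.4
Years ≈ 5.8

5.8 years


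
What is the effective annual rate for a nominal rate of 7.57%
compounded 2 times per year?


Formula: EAR = (1 + r/m)^m - 1
Period rate: r/m = 0.0757 / 2 = 0.03785
Compounding: (1 + 0.03785)^2 = 1.077133
EAR = 1.077133 - 1 = 0.077133

0.077133


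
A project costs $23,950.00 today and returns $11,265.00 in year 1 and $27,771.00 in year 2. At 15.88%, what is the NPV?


Formula: NPV = C0 + C1/(1+r) + C2/(1+r)^2
Discount C1: $11,265.00 / (1 + 0.1588) = $9,721.26
Discount C2: $27,771.00 / (1 + 0.1588)^2 = $20,681.14
NPV = -$23,950.00 + $9,721.26 + $20,681.14 = $6,452.41

$6,452.41


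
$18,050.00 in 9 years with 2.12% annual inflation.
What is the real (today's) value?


Formula: Real value = nominal / (1 + inflation)^years
Price level: (1 + 0.0212)^9 = 1.207806
Real value = $18,050.00 / 1.207806 = $14,944.45

$14,944.45


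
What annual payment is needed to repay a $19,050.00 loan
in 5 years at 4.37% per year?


Formula: PMT = PV * r / (1 - (1+r)^(-n))
Denominator: 1 - (1 + 0.0437)^(-5) = 0.192539
Numerator: $19,050.00 * 0.0437 = 832.485
PMT = 832.485 / 0.192539 = $4,323.72

$4,323.72


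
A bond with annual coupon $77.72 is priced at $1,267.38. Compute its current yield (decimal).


Formula: Current yield = annual coupon / price
Substituting: CY = $77.72 / $1,267.38
CY = 0.061323

0.061323


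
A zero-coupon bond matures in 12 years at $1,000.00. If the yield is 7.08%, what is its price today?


Formula: Price = FV / (1 + r)^n
Substituting: Price = $1,000.00 / (1 + 0.0708)^12
Discount factor: (1.0708)^12 = 2.272481
Price = $1,000.00 / 2.272481 = $440.05

$440.05


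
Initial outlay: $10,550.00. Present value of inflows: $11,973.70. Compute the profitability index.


Formula: PI = PV(cash flows) / initial investment
Substituting: PI = $11,973.70 / $10,550.00
PI = 1.1349

1.1349


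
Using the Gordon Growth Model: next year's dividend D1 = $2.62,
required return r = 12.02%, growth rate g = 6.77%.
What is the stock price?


Formula: P = D1 / (r - g)
Spread: r - g = 0.1202 - 0.0677 = 0.0525
Substituting: P = $2.62 / 0.0525
P = $49.90

$49.90


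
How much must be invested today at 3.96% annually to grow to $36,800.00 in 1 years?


Formula: PV = FV / (1 + r)^n
Substituting: PV = $36,800.00 / (1 + 0.0396)^1
Discount factor: (1.0396)^1 = 1.0396
PV = $36,800.00 / 1.0396 = $35,398.23

$35,398.23


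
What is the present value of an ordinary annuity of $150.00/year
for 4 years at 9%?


Formula: PV = PMT * (1 - (1+r)^(-n)) / r
Discount factor: (1 + 0.09)^(-4) = 0.708425
Bracket: 1 - 0.708425 = 0.291575
PV = $150.00 * 0.291575 / 0.09 = $485.96

$485.96


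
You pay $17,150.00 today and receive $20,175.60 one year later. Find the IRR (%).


Formula: IRR = C1/C0 - 1
Substituting: IRR = $20,175.60 / $17,150.00 - 1
Ratio: 1.17642 - 1 = 0.17642
IRR = 17.642%

17.642%


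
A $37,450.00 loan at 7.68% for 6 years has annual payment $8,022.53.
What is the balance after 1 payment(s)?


Formula: Balance = PV*(1+r)^k - PMT*((1+r)^k - 1)/r
Growth: (1 + 0.0768)^1 = 1.0768
Accumulated factor: ((1+r)^k - 1)/r = 1.0
Balance = $37,450.00 * 1.0768 - $8,022.53 * 1.0
Balance = $32,303.63

$32,303.63


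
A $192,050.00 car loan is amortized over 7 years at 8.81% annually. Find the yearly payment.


Formula: PMT = PV * r / (1 - (1+r)^(-n))
Denominator: 1 - (1 + 0.0881)^(-7) = 0.446244
Numerator: $192,050.00 * 0.0881 = 16919.605
PMT = 16919.605 / 0.446244 = $37,915.58

$37,915.58


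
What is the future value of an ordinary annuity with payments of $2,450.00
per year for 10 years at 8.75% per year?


Formula: FV = PMT * ((1+r)^n - 1) / r
Growth factor: (1 + 0.0875)^10 = 2.313623
Numerator: 2.313623 - 1 = 1.313623
FV = $2,450.00 * 1.313623 / 0.0875 = $36,781.45

$36,781.45


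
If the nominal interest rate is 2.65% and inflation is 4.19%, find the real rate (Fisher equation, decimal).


Formula: (1 + r_real) = (1 + r_nom) / (1 + inflation)
Substituting: (1 + r_real) = 1.0265 / 1.0419
(1 + r_real) = 0.985219
r_real = 0.985219 - 1 = -0.014781

-0.014781


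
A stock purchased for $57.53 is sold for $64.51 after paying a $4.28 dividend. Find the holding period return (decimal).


Formula: HPR = (P1 - P0 + D) / P0
Gain: $64.51 - $57.53 + $4.28 = $11.26
HPR = $11.26 / $57.53 = 0.1957

0.1957


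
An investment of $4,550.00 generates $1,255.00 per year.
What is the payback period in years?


Formula: Payback = investment / annual cash flow
Substituting: Payback = $4,550.00 / $1,255.00
Payback = 3.6255 years

3.6255 years


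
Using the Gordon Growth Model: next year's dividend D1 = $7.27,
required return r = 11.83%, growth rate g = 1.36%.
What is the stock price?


Formula: P = D1 / (r - g)
Spread: r - g = 0.1183 - 0.0136 = 0.1047
Substituting: P = $7.27 / 0.1047
P = $69.44

$69.44


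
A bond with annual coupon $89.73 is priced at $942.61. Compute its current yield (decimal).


Formula: Current yield = annual coupon / price
Substituting: CY = $89.73 / $942.61
CY = 0.095193

0.095193


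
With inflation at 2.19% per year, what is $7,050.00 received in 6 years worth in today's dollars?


Formula: Real value = nominal / (1 + inflation)^years
Price level: (1 + 0.0219)^6 = 1.138808
Real value = $7,050.00 / 1.138808 = $6,190.69

$6,190.69


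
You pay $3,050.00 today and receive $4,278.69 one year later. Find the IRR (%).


Formula: IRR = C1/C0 - 1
Substituting: IRR = $4,278.69 / $3,050.00 - 1
Ratio: 1.402849 - 1 = 0.402849
IRR = 40.2849%

40.2849%


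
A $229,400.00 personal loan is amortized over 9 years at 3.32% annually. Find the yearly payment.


Formula: PMT = PV * r / (1 - (1+r)^(-n))
Denominator: 1 - (1 + 0.0332)^(-9) = 0.254684
Numerator: $229,400.00 * 0.0332 = 7616.08
PMT = 7616.08 / 0.254684 = $29,904.03

$29,904.03


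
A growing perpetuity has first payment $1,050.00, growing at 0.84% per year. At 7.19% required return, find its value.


Formula: PV = C / (r - g)
Spread: r - g = 0.0719 - 0.0084 = 0.0635
Substituting: PV = $1,050.00 / 0.0635
PV = $16,535.43

$16,535.43


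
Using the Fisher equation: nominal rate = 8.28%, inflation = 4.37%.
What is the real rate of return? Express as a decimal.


Formula: (1 + r_real) = (1 + r_nom) / (1 + inflation)
Substituting: (1 + r_real) = 1.0828 / 1.0437
(1 + r_real) = 1.037463
r_real = 1.037463 - 1 = 0.037463

0.037463


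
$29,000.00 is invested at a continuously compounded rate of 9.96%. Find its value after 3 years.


Formula: FV = P * e^(r*t)
Exponent: r*t = 0.0996 * 3 = 0.2988
e^(0.2988) = 1.34824
FV = $29,000.00 * 1.34824 = $39,098.96

$39,098.96


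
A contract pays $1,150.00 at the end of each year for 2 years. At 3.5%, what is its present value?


Formula: PV = PMT * (1 - (1+r)^(-n)) / r
Discount factor: (1 + 0.035)^(-2) = 0.933511
Bracket: 1 - 0.933511 = 0.066489
PV = $1,150.00 * 0.066489 / 0.035 = $2,184.65

$2,184.65


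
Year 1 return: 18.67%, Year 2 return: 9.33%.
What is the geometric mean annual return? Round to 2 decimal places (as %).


Formula: Geometric mean = ((1+r1)*(1+r2))^(1/2) - 1
Product: (1 + 0.1867) * (1 + 0.0933) = 1.1867 * 1.0933 = 1.297419
Square root: 1.297419^0.5 = 1.139043
Geometric mean = 1.139043 - 1 = 0.139043
As percentage: 13.90%

13.90%


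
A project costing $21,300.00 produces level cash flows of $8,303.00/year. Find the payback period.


Formula: Payback = investment / annual cash flow
Substituting: Payback = $21,300.00 / $8,303.00
Payback = 2.5653 years

2.5653 years


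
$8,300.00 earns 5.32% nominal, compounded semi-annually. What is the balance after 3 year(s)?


Formula: FV = P * (1 + r/m)^(m*t)
Period rate: r/m = 0.0532 / 2 = 0.0266
Total periods: m*t = 2 * 3 = 6
Growth factor: (1 + 0.0266)^6 = 1.170597
FV = $8,300.00 * 1.170597 = $9,715.96

$9,715.96


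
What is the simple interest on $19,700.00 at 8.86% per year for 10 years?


Formula: I = P * r * t
Substituting: I = $19,700.00 * 0.0886 * 10
Step: I = $19,700.00 * 0.886
I = $17,454.20

$17,454.20


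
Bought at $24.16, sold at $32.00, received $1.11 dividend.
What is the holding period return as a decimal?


Formula: HPR = (P1 - P0 + D) / P0
Gain: $32.00 - $24.16 + $1.11 = $8.95
HPR = $8.95 / $24.16 = 0.3704

0.3704


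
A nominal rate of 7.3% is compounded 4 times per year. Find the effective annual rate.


Formula: EAR = (1 + r/m)^m - 1
Period rate: r/m = 0.073 / 4 = 0.01825
Compounding: (1 + 0.01825)^4 = 1.075023
EAR = 1.075023 - 1 = 0.075023

0.075023


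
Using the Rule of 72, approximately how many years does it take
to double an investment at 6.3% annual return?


Formula: Years ≈ 72 / r
Substituting: Years ≈ 72 / 6.3
Years ≈ 11.4

11.4 years


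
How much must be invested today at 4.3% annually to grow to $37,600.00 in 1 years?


Formula: PV = FV / (1 + r)^n
Substituting: PV = $37,600.00 / (1 + 0.043)^1
Discount factor: (1.043)^1 = 1.043
PV = $37,600.00 / 1.043 = $36,049.86

$36,049.86


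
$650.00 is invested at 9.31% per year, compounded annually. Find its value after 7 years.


Formula: FV = P * (1 + r)^n
Substituting: FV = $650.00 * (1 + 0.0931)^7
Growth factor: (1.0931)^7 = 1.864744
FV = $650.00 * 1.864744 = $1,212.08

$1,212.08


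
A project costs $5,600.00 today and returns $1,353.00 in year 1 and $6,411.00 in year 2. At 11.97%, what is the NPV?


Formula: NPV = C0 + C1/(1+r) + C2/(1+r)^2
Discount C1: $1,353.00 / (1 + 0.1197) = $1,208.36
Discount C2: $6,411.00 / (1 + 0.1197)^2 = $5,113.55
NPV = -$5,600.00 + $1,208.36 + $5,113.55 = $721.91

$721.91


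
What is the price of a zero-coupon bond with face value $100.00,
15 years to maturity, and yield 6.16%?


Formula: Price = FV / (1 + r)^n
Substituting: Price = $100.00 / (1 + 0.0616)^15
Discount factor: (1.0616)^15 = 2.451397
Price = $100.00 / 2.451397 = $40.79

$40.79


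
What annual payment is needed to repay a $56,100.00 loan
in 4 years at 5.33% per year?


Formula: PMT = PV * r / (1 - (1+r)^(-n))
Denominator: 1 - (1 + 0.0533)^(-4) = 0.187559
Numerator: $56,100.00 * 0.0533 = 2990.13
PMT = 2990.13 / 0.187559 = $15,942.32

$15,942.32


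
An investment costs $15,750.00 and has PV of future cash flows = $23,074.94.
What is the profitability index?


Formula: PI = PV(cash flows) / initial investment
Substituting: PI = $23,074.94 / $15,750.00
PI = 1.4651

1.4651


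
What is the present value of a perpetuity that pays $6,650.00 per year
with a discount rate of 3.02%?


Formula: PV = C / r
Substituting: PV = $6,650.00 / 0.0302
PV = $220,198.68

$220,198.68


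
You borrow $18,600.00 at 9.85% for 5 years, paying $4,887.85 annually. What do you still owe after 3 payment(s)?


Formula: Balance = PV*(1+r)^k - PMT*((1+r)^k - 1)/r
Growth: (1 + 0.0985)^3 = 1.325562
Accumulated factor: ((1+r)^k - 1)/r = 3.305202
Balance = $18,600.00 * 1.325562 - $4,887.85 * 3.305202
Balance = $8,500.13

$8,500.13


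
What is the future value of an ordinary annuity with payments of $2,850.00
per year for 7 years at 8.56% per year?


Formula: FV = PMT * ((1+r)^n - 1) / r
Growth factor: (1 + 0.0856)^7 = 1.777006
Numerator: 1.777006 - 1 = 0.777006
FV = $2,850.00 * 0.777006 / 0.0856 = $25,869.94

$25,869.94


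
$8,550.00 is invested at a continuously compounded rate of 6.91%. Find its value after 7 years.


Formula: FV = P * e^(r*t)
Exponent: r*t = 0.0691 * 7 = 0.4837
e^(0.4837) = 1.622065
FV = $8,550.00 * 1.622065 = $13,868.66

$13,868.66


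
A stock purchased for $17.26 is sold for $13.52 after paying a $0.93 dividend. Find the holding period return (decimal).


Formula: HPR = (P1 - P0 + D) / P0
Gain: $13.52 - $17.26 + $0.93 = -$2.81
HPR = -$2.81 / $17.26 = -0.1628

-0.1628


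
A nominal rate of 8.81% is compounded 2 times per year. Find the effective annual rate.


Formula: EAR = (1 + r/m)^m - 1
Period rate: r/m = 0.0881 / 2 = 0.04405
Compounding: (1 + 0.04405)^2 = 1.09004
EAR = 1.09004 - 1 = 0.09004

0.09004


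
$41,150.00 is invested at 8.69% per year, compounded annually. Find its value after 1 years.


Formula: FV = P * (1 + r)^n
Substituting: FV = $41,150.00 * (1 + 0.0869)^1
Growth factor: (1.0869)^1 = 1.0869
FV = $41,150.00 * 1.0869 = $44,725.94

$44,725.94


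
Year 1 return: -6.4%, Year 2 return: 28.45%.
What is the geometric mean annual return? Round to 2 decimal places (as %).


Formula: Geometric mean = ((1+r1)*(1+r2))^(1/2) - 1
Product: (1 + -0.064) * (1 + 0.2845) = 0.936 * 1.2845 = 1.202292
Square root: 1.202292^0.5 = 1.096491
Geometric mean = 1.096491 - 1 = 0.096491
As percentage: 9.65%

9.65%


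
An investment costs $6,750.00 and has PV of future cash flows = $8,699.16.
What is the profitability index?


Formula: PI = PV(cash flows) / initial investment
Substituting: PI = $8,699.16 / $6,750.00
PI = 1.2888

1.2888


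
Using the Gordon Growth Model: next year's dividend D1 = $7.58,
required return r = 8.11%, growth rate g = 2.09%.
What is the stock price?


Formula: P = D1 / (r - g)
Spread: r - g = 0.0811 - 0.0209 = 0.0602
Substituting: P = $7.58 / 0.0602
P = $125.91

$125.91


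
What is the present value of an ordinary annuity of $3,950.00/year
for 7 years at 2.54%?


Formula: PV = PMT * (1 - (1+r)^(-n)) / r
Discount factor: (1 + 0.0254)^(-7) = 0.838971
Bracket: 1 - 0.838971 = 0.161029
PV = $3,950.00 * 0.161029 / 0.0254 = $25,041.95

$25,041.95


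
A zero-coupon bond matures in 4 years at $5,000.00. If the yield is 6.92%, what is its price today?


Formula: Price = FV / (1 + r)^n
Substituting: Price = $5,000.00 / (1 + 0.0692)^4
Discount factor: (1.0692)^4 = 1.30688
Price = $5,000.00 / 1.30688 = $3,825.91

$3,825.91


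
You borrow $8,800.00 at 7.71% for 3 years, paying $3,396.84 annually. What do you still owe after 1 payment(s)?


Formula: Balance = PV*(1+r)^k - PMT*((1+r)^k - 1)/r
Growth: (1 + 0.0771)^1 = 1.0771
Accumulated factor: ((1+r)^k - 1)/r = 1.0
Balance = $8,800.00 * 1.0771 - $3,396.84 * 1.0
Balance = $6,081.64

$6,081.64


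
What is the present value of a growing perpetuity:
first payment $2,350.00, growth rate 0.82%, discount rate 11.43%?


Formula: PV = C / (r - g)
Spread: r - g = 0.1143 - 0.0082 = 0.1061
Substituting: PV = $2,350.00 / 0.1061
PV = $22,148.92

$22,148.92


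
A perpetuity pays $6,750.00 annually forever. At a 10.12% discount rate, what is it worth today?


Formula: PV = C / r
Substituting: PV = $6,750.00 / 0.1012
PV = $66,699.60

$66,699.60


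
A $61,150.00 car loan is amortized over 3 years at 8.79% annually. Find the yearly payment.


Formula: PMT = PV * r / (1 - (1+r)^(-n))
Denominator: 1 - (1 + 0.0879)^(-3) = 0.223336
Numerator: $61,150.00 * 0.0879 = 5375.085
PMT = 5375.085 / 0.223336 = $24,067.24

$24,067.24


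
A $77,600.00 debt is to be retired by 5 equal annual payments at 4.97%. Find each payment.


Formula: PMT = PV * r / (1 - (1+r)^(-n))
Denominator: 1 - (1 + 0.0497)^(-5) = 0.215354
Numerator: $77,600.00 * 0.0497 = 3856.72
PMT = 3856.72 / 0.215354 = $17,908.78

$17,908.78


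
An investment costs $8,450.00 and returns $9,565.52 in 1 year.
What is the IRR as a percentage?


Formula: IRR = C1/C0 - 1
Substituting: IRR = $9,565.52 / $8,450.00 - 1
Ratio: 1.132014 - 1 = 0.132014
IRR = 13.2014%

13.2014%


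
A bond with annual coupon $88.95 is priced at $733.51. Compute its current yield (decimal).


Formula: Current yield = annual coupon / price
Substituting: CY = $88.95 / $733.51
CY = 0.121266

0.121266


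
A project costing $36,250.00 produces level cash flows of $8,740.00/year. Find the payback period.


Formula: Payback = investment / annual cash flow
Substituting: Payback = $36,250.00 / $8,740.00
Payback = 4.1476 years

4.1476 years


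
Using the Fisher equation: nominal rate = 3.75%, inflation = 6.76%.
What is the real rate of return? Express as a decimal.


Formula: (1 + r_real) = (1 + r_nom) / (1 + inflation)
Substituting: (1 + r_real) = 1.0375 / 1.0676
(1 + r_real) = 0.971806
r_real = 0.971806 - 1 = -0.028194

-0.028194


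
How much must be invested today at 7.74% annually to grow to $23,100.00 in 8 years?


Formula: PV = FV / (1 + r)^n
Substituting: PV = $23,100.00 / (1 + 0.0774)^8
Discount factor: (1.0774)^8 = 1.815582
PV = $23,100.00 / 1.815582 = $12,723.20

$12,723.20


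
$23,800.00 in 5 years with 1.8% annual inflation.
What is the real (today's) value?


Formula: Real value = nominal / (1 + inflation)^years
Price level: (1 + 0.018)^5 = 1.093299
Real value = $23,800.00 / 1.093299 = $21,768.98

$21,768.98


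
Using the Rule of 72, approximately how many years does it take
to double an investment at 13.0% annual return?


Formula: Years ≈ 72 / r
Substituting: Years ≈ 72 / 13.0
Years ≈ 5.5

5.5 years


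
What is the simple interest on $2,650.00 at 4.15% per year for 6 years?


Formula: I = P * r * t
Substituting: I = $2,650.00 * 0.0415 * 6
Step: I = $2,650.00 * 0.249
I = $659.85

$659.85


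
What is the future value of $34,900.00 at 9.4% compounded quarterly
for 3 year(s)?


Formula: FV = P * (1 + r/m)^(m*t)
Period rate: r/m = 0.094 / 4 = 0.0235
Total periods: m*t = 4 * 3 = 12
Growth factor: (1 + 0.0235)^12 = 1.32146
FV = $34,900.00 * 1.32146 = $46,118.97

$46,118.97


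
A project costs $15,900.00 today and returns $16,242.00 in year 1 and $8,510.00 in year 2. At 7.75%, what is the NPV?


Formula: NPV = C0 + C1/(1+r) + C2/(1+r)^2
Discount C1: $16,242.00 / (1 + 0.0775) = $15,073.78
Discount C2: $8,510.00 / (1 + 0.0775)^2 = $7,329.85
NPV = -$15,900.00 + $15,073.78 + $7,329.85 = $6,503.63

$6,503.63


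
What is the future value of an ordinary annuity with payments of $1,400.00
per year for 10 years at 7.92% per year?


Formula: FV = PMT * ((1+r)^n - 1) / r
Growth factor: (1 + 0.0792)^10 = 2.142986
Numerator: 2.142986 - 1 = 1.142986
FV = $1,400.00 * 1.142986 / 0.0792 = $20,204.30

$20,204.30


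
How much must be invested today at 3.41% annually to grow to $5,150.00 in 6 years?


Formula: PV = FV / (1 + r)^n
Substituting: PV = $5,150.00 / (1 + 0.0341)^6
Discount factor: (1.0341)^6 = 1.222856
PV = $5,150.00 / 1.222856 = $4,211.45

$4,211.45


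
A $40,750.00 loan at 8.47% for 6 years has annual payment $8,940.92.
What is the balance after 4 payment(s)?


Formula: Balance = PV*(1+r)^k - PMT*((1+r)^k - 1)/r
Growth: (1 + 0.0847)^4 = 1.384327
Accumulated factor: ((1+r)^k - 1)/r = 4.537504
Balance = $40,750.00 * 1.384327 - $8,940.92 * 4.537504
Balance = $15,841.85

$15,841.85


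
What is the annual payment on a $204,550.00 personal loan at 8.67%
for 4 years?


Formula: PMT = PV * r / (1 - (1+r)^(-n))
Denominator: 1 - (1 + 0.0867)^(-4) = 0.28293
Numerator: $204,550.00 * 0.0867 = 17734.485
PMT = 17734.485 / 0.28293 = $62,681.45

$62,681.45


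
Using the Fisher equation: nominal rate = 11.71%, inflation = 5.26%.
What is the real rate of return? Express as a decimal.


Formula: (1 + r_real) = (1 + r_nom) / (1 + inflation)
Substituting: (1 + r_real) = 1.1171 / 1.0526
(1 + r_real) = 1.061277
r_real = 1.061277 - 1 = 0.061277

0.061277


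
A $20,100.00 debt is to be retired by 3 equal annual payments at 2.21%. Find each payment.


Formula: PMT = PV * r / (1 - (1+r)^(-n))
Denominator: 1 - (1 + 0.0221)^(-3) = 0.063474
Numerator: $20,100.00 * 0.0221 = 444.21
PMT = 444.21 / 0.063474 = $6,998.30

$6,998.30


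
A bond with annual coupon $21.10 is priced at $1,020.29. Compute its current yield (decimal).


Formula: Current yield = annual coupon / price
Substituting: CY = $21.10 / $1,020.29
CY = 0.02068

0.02068


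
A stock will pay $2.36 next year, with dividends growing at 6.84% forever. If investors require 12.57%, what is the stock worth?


Formula: P = D1 / (r - g)
Spread: r - g = 0.1257 - 0.0684 = 0.0573
Substituting: P = $2.36 / 0.0573
P = $41.19

$41.19


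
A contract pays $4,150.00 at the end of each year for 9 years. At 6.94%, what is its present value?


Formula: PV = PMT * (1 - (1+r)^(-n)) / r
Discount factor: (1 + 0.0694)^(-9) = 0.546687
Bracket: 1 - 0.546687 = 0.453313
PV = $4,150.00 * 0.453313 / 0.0694 = $27,107.36

$27,107.36


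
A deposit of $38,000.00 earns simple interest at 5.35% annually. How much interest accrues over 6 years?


Formula: I = P * r * t
Substituting: I = $38,000.00 * 0.0535 * 6
Step: I = $38,000.00 * 0.321
I = $12,198.00

$12,198.00


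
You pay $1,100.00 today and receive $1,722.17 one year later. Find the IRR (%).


Formula: IRR = C1/C0 - 1
Substituting: IRR = $1,722.17 / $1,100.00 - 1
Ratio: 1.565609 - 1 = 0.565609
IRR = 56.5609%

56.5609%


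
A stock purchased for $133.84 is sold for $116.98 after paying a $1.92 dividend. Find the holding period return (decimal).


Formula: HPR = (P1 - P0 + D) / P0
Gain: $116.98 - $133.84 + $1.92 = -$14.94
HPR = -$14.94 / $133.84 = -0.1116

-0.1116


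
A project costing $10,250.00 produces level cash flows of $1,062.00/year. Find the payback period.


Formula: Payback = investment / annual cash flow
Substituting: Payback = $10,250.00 / $1,062.00
Payback = 9.6516 years

9.6516 years


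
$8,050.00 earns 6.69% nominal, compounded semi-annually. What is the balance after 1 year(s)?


Formula: FV = P * (1 + r/m)^(m*t)
Period rate: r/m = 0.0669 / 2 = 0.03345
Total periods: m*t = 2 * 1 = 2
Growth factor: (1 + 0.03345)^2 = 1.068019
FV = $8,050.00 * 1.068019 = $8,597.55

$8,597.55


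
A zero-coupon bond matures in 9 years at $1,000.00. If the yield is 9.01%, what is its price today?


Formula: Price = FV / (1 + r)^n
Substituting: Price = $1,000.00 / (1 + 0.0901)^9
Discount factor: (1.0901)^9 = 2.173687
Price = $1,000.00 / 2.173687 = $460.05

$460.05


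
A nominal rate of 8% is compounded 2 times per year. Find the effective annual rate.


Formula: EAR = (1 + r/m)^m - 1
Period rate: r/m = 0.08 / 2 = 0.04
Compounding: (1 + 0.04)^2 = 1.0816
EAR = 1.0816 - 1 = 0.0816

0.0816


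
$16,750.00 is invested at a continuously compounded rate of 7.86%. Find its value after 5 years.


Formula: FV = P * e^(r*t)
Exponent: r*t = 0.0786 * 5 = 0.393
e^(0.393) = 1.481418
FV = $16,750.00 * 1.481418 = $24,813.76

$24,813.76


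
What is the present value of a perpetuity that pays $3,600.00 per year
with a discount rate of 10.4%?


Formula: PV = C / r
Substituting: PV = $3,600.00 / 0.104
PV = $34,615.38

$34,615.38


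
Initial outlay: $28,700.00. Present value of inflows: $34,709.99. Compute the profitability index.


Formula: PI = PV(cash flows) / initial investment
Substituting: PI = $34,709.99 / $28,700.00
PI = 1.2094

1.2094


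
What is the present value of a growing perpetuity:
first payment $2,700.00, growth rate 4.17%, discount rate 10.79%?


Formula: PV = C / (r - g)
Spread: r - g = 0.1079 - 0.0417 = 0.0662
Substituting: PV = $2,700.00 / 0.0662
PV = $40,785.50

$40,785.50


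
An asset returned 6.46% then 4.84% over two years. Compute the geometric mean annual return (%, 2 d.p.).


Formula: Geometric mean = ((1+r1)*(1+r2))^(1/2) - 1
Product: (1 + 0.0646) * (1 + 0.0484) = 1.0646 * 1.0484 = 1.116127
Square root: 1.116127^0.5 = 1.056469
Geometric mean = 1.056469 - 1 = 0.056469
As percentage: 5.65%

5.65%


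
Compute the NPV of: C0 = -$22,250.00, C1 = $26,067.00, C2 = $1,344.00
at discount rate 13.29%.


Formula: NPV = C0 + C1/(1+r) + C2/(1+r)^2
Discount C1: $26,067.00 / (1 + 0.1329) = $23,009.09
Discount C2: $1,344.00 / (1 + 0.1329)^2 = $1,047.17
NPV = -$22,250.00 + $23,009.09 + $1,047.17 = $1,806.26

$1,806.26


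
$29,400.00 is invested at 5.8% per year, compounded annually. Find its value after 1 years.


Formula: FV = P * (1 + r)^n
Substituting: FV = $29,400.00 * (1 + 0.058)^1
Growth factor: (1.058)^1 = 1.058
FV = $29,400.00 * 1.058 = $31,105.20

$31,105.20


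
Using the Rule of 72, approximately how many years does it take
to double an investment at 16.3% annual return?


Formula: Years ≈ 72 / r
Substituting: Years ≈ 72 / 16.3
Years ≈ 4.4

4.4 years


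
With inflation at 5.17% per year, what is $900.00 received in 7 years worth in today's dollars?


Formula: Real value = nominal / (1 + inflation)^years
Price level: (1 + 0.0517)^7 = 1.423125
Real value = $900.00 / 1.423125 = $632.41

$632.41


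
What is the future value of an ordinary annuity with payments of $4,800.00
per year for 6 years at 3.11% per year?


Formula: FV = PMT * ((1+r)^n - 1) / r
Growth factor: (1 + 0.0311)^6 = 1.201724
Numerator: 1.201724 - 1 = 0.201724
FV = $4,800.00 * 0.201724 / 0.0311 = $31,134.25

$31,134.25


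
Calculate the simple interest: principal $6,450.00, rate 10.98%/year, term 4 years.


Formula: I = P * r * t
Substituting: I = $6,450.00 * 0.1098 * 4
Step: I = $6,450.00 * 0.4392
I = $2,832.84

$2,832.84


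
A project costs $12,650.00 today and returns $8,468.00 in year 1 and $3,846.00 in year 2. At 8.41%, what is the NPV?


Formula: NPV = C0 + C1/(1+r) + C2/(1+r)^2
Discount C1: $8,468.00 / (1 + 0.0841) = $7,811.09
Discount C2: $3,846.00 / (1 + 0.0841)^2 = $3,272.43
NPV = -$12,650.00 + $7,811.09 + $3,272.43 = -$1,566.48

-$1,566.48


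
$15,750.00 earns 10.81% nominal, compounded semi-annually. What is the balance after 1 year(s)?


Formula: FV = P * (1 + r/m)^(m*t)
Period rate: r/m = 0.1081 / 2 = 0.05405
Total periods: m*t = 2 * 1 = 2
Growth factor: (1 + 0.05405)^2 = 1.111021
FV = $15,750.00 * 1.111021 = $17,498.59

$17,498.59


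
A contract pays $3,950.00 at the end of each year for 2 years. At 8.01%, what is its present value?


Formula: PV = PMT * (1 - (1+r)^(-n)) / r
Discount factor: (1 + 0.0801)^(-2) = 0.85718
Bracket: 1 - 0.85718 = 0.14282
PV = $3,950.00 * 0.14282 / 0.0801 = $7,042.93

$7,042.93


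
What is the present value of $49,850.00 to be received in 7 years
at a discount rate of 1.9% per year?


Formula: PV = FV / (1 + r)^n
Substituting: PV = $49,850.00 / (1 + 0.019)^7
Discount factor: (1.019)^7 = 1.140826
PV = $49,850.00 / 1.140826 = $43,696.42

$43,696.42


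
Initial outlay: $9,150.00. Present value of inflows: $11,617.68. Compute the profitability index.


Formula: PI = PV(cash flows) / initial investment
Substituting: PI = $11,617.68 / $9,150.00
PI = 1.2697

1.2697


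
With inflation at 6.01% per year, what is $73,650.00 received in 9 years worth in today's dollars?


Formula: Real value = nominal / (1 + inflation)^years
Price level: (1 + 0.0601)^9 = 1.690914
Real value = $73,650.00 / 1.690914 = $43,556.33

$43,556.33


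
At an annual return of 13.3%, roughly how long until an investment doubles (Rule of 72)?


Formula: Years ≈ 72 / r
Substituting: Years ≈ 72 / 13.3
Years ≈ 5.4

5.4 years


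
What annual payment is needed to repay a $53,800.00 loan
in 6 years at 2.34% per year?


Formula: PMT = PV * r / (1 - (1+r)^(-n))
Denominator: 1 - (1 + 0.0234)^(-6) = 0.129583
Numerator: $53,800.00 * 0.0234 = 1258.92
PMT = 1258.92 / 0.129583 = $9,715.19

$9,715.19


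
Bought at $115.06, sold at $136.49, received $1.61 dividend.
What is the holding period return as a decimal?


Formula: HPR = (P1 - P0 + D) / P0
Gain: $136.49 - $115.06 + $1.61 = $23.04
HPR = $23.04 / $115.06 = 0.2002

0.2002


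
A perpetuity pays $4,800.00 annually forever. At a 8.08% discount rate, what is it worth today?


Formula: PV = C / r
Substituting: PV = $4,800.00 / 0.0808
PV = $59,405.94

$59,405.94


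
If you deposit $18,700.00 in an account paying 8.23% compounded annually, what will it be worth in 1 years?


Formula: FV = P * (1 + r)^n
Substituting: FV = $18,700.00 * (1 + 0.0823)^1
Growth factor: (1.0823)^1 = 1.0823
FV = $18,700.00 * 1.0823 = $20,239.01

$20,239.01


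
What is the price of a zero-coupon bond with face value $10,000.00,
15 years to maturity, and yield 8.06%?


Formula: Price = FV / (1 + r)^n
Substituting: Price = $10,000.00 / (1 + 0.0806)^15
Discount factor: (1.0806)^15 = 3.198707
Price = $10,000.00 / 3.198707 = $3,126.26

$3,126.26


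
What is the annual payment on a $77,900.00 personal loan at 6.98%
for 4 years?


Formula: PMT = PV * r / (1 - (1+r)^(-n))
Denominator: 1 - (1 + 0.0698)^(-4) = 0.236534
Numerator: $77,900.00 * 0.0698 = 5437.42
PMT = 5437.42 / 0.236534 = $22,987.89

$22,987.89


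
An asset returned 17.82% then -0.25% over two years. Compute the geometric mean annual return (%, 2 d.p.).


Formula: Geometric mean = ((1+r1)*(1+r2))^(1/2) - 1
Product: (1 + 0.1782) * (1 + -0.0025) = 1.1782 * 0.9975 = 1.175255
Square root: 1.175255^0.5 = 1.084092
Geometric mean = 1.084092 - 1 = 0.084092
As percentage: 8.41%

8.41%


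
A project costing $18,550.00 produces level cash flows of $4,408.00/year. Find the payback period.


Formula: Payback = investment / annual cash flow
Substituting: Payback = $18,550.00 / $4,408.00
Payback = 4.2083 years

4.2083 years


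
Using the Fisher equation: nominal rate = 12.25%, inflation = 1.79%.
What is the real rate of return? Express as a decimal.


Formula: (1 + r_real) = (1 + r_nom) / (1 + inflation)
Substituting: (1 + r_real) = 1.1225 / 1.0179
(1 + r_real) = 1.102761
r_real = 1.102761 - 1 = 0.102761

0.102761


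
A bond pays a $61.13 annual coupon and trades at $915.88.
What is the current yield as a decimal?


Formula: Current yield = annual coupon / price
Substituting: CY = $61.13 / $915.88
CY = 0.066745

0.066745


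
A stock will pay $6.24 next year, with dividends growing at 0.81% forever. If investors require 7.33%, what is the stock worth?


Formula: P = D1 / (r - g)
Spread: r - g = 0.0733 - 0.0081 = 0.0652
Substituting: P = $6.24 / 0.0652
P = $95.71

$95.71


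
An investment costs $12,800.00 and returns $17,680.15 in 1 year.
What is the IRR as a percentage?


Formula: IRR = C1/C0 - 1
Substituting: IRR = $17,680.15 / $12,800.00 - 1
Ratio: 1.381262 - 1 = 0.381262
IRR = 38.1262%

38.1262%


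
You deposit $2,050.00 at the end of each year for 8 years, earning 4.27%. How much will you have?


Formula: FV = PMT * ((1+r)^n - 1) / r
Growth factor: (1 + 0.0427)^8 = 1.397253
Numerator: 1.397253 - 1 = 0.397253
FV = $2,050.00 * 0.397253 / 0.0427 = $19,071.86

$19,071.86


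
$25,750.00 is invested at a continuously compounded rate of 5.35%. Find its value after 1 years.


Formula: FV = P * e^(r*t)
Exponent: r*t = 0.0535 * 1 = 0.0535
e^(0.0535) = 1.054957
FV = $25,750.00 * 1.054957 = $27,165.14

$27,165.14


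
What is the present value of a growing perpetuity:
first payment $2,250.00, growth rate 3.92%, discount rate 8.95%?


Formula: PV = C / (r - g)
Spread: r - g = 0.0895 - 0.0392 = 0.0503
Substituting: PV = $2,250.00 / 0.0503
PV = $44,731.61

$44,731.61


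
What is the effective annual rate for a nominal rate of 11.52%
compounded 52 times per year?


Formula: EAR = (1 + r/m)^m - 1
Period rate: r/m = 0.1152 / 52 = 0.002215
Compounding: (1 + 0.002215)^52 = 1.121955
EAR = 1.121955 - 1 = 0.121955

0.121955


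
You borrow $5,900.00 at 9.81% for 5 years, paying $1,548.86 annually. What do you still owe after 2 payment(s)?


Formula: Balance = PV*(1+r)^k - PMT*((1+r)^k - 1)/r
Growth: (1 + 0.0981)^2 = 1.205824
Accumulated factor: ((1+r)^k - 1)/r = 2.0981
Balance = $5,900.00 * 1.205824 - $1,548.86 * 2.0981
Balance = $3,864.70

$3,864.70


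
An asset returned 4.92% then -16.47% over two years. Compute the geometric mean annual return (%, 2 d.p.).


Formula: Geometric mean = ((1+r1)*(1+r2))^(1/2) - 1
Product: (1 + 0.0492) * (1 + -0.1647) = 1.0492 * 0.8353 = 0.876397
Square root: 0.876397^0.5 = 0.936161
Geometric mean = 0.936161 - 1 = -0.063839
As percentage: -6.38%

-6.38%


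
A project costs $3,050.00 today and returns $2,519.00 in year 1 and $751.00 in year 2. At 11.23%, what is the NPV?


Formula: NPV = C0 + C1/(1+r) + C2/(1+r)^2
Discount C1: $2,519.00 / (1 + 0.1123) = $2,264.68
Discount C2: $751.00 / (1 + 0.1123)^2 = $607.01
NPV = -$3,050.00 + $2,264.68 + $607.01 = -$178.31

-$178.31


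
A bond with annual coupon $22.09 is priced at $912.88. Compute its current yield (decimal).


Formula: Current yield = annual coupon / price
Substituting: CY = $22.09 / $912.88
CY = 0.024198

0.024198


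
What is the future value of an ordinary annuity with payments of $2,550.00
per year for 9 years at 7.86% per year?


Formula: FV = PMT * ((1+r)^n - 1) / r
Growth factor: (1 + 0.0786)^9 = 1.975803
Numerator: 1.975803 - 1 = 0.975803
FV = $2,550.00 * 0.975803 / 0.0786 = $31,657.75

$31,657.75


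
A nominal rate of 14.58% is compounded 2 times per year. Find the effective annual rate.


Formula: EAR = (1 + r/m)^m - 1
Period rate: r/m = 0.1458 / 2 = 0.0729
Compounding: (1 + 0.0729)^2 = 1.151114
EAR = 1.151114 - 1 = 0.151114

0.151114
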